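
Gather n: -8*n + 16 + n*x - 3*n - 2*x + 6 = n*(x - 11) - 2*x + 22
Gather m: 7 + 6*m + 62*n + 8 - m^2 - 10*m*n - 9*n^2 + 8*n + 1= -m^2 + m*(6 - 10*n) - 9*n^2 + 70*n + 16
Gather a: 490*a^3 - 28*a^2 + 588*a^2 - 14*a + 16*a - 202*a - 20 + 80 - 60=490*a^3 + 560*a^2 - 200*a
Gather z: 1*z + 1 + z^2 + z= z^2 + 2*z + 1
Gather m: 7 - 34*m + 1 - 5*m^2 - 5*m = -5*m^2 - 39*m + 8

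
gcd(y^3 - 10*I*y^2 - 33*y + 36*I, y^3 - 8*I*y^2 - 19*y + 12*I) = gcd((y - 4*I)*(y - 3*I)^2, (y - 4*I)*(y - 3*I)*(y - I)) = y^2 - 7*I*y - 12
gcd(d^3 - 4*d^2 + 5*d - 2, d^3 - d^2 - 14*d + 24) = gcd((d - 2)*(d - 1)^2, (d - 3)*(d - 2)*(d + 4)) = d - 2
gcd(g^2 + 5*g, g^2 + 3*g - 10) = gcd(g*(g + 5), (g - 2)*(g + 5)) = g + 5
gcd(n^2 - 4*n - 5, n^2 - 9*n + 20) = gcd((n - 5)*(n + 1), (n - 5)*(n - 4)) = n - 5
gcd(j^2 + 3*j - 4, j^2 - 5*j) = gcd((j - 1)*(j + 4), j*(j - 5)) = 1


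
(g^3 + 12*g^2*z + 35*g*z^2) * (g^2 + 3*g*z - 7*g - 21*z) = g^5 + 15*g^4*z - 7*g^4 + 71*g^3*z^2 - 105*g^3*z + 105*g^2*z^3 - 497*g^2*z^2 - 735*g*z^3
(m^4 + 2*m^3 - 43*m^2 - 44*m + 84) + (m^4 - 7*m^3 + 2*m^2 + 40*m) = 2*m^4 - 5*m^3 - 41*m^2 - 4*m + 84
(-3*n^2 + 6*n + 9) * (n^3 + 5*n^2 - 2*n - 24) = -3*n^5 - 9*n^4 + 45*n^3 + 105*n^2 - 162*n - 216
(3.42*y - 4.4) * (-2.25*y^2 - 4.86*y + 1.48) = -7.695*y^3 - 6.7212*y^2 + 26.4456*y - 6.512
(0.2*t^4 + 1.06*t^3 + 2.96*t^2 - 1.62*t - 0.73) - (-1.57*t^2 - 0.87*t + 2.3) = 0.2*t^4 + 1.06*t^3 + 4.53*t^2 - 0.75*t - 3.03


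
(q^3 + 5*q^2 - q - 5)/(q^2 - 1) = q + 5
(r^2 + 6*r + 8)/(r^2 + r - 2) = (r + 4)/(r - 1)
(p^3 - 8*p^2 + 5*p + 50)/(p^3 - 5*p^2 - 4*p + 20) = (p - 5)/(p - 2)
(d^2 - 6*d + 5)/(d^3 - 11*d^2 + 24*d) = (d^2 - 6*d + 5)/(d*(d^2 - 11*d + 24))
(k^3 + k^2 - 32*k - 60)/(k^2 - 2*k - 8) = (k^2 - k - 30)/(k - 4)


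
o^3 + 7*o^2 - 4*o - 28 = (o - 2)*(o + 2)*(o + 7)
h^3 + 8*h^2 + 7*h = h*(h + 1)*(h + 7)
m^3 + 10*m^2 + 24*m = m*(m + 4)*(m + 6)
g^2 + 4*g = g*(g + 4)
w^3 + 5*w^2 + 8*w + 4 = (w + 1)*(w + 2)^2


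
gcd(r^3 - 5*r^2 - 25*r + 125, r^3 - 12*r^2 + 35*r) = r - 5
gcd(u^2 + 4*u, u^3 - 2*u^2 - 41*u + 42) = 1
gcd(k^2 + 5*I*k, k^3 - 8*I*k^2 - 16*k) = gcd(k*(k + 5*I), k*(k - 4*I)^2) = k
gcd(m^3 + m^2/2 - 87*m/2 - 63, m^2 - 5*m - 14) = m - 7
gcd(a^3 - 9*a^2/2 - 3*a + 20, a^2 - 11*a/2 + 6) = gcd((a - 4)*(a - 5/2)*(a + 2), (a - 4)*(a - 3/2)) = a - 4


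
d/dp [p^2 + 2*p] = 2*p + 2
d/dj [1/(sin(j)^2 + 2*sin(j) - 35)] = -2*(sin(j) + 1)*cos(j)/(sin(j)^2 + 2*sin(j) - 35)^2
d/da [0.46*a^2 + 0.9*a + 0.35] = 0.92*a + 0.9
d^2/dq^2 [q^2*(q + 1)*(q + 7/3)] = 12*q^2 + 20*q + 14/3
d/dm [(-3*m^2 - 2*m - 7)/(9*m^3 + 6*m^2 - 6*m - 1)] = (27*m^4 + 36*m^3 + 219*m^2 + 90*m - 40)/(81*m^6 + 108*m^5 - 72*m^4 - 90*m^3 + 24*m^2 + 12*m + 1)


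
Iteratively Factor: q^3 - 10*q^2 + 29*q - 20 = (q - 4)*(q^2 - 6*q + 5) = (q - 4)*(q - 1)*(q - 5)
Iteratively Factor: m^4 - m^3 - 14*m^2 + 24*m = (m - 3)*(m^3 + 2*m^2 - 8*m) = (m - 3)*(m + 4)*(m^2 - 2*m) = m*(m - 3)*(m + 4)*(m - 2)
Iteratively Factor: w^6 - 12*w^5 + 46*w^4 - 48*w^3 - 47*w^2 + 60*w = (w - 4)*(w^5 - 8*w^4 + 14*w^3 + 8*w^2 - 15*w) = w*(w - 4)*(w^4 - 8*w^3 + 14*w^2 + 8*w - 15) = w*(w - 4)*(w - 1)*(w^3 - 7*w^2 + 7*w + 15) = w*(w - 4)*(w - 3)*(w - 1)*(w^2 - 4*w - 5) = w*(w - 5)*(w - 4)*(w - 3)*(w - 1)*(w + 1)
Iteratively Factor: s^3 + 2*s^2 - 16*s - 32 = (s + 2)*(s^2 - 16) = (s + 2)*(s + 4)*(s - 4)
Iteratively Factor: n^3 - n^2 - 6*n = (n)*(n^2 - n - 6) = n*(n - 3)*(n + 2)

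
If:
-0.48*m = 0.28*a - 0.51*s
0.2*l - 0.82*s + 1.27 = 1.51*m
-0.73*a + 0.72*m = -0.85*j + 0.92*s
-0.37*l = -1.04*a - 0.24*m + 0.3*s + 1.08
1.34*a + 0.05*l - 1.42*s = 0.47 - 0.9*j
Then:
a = 0.49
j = 0.77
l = -1.79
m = 0.30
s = 0.55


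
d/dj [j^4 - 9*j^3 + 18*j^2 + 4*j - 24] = 4*j^3 - 27*j^2 + 36*j + 4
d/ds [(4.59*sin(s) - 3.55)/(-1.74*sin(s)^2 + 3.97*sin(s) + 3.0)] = (7.9866*sin(s)^2 - 12.354*sin(s) + 27.8635)*cos(s)/(3.0276*sin(s)^4 - 13.8156*sin(s)^3 + 5.3209*sin(s)^2 + 23.82*sin(s) + 9.0)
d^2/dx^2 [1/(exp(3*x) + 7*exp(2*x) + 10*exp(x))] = (-(exp(2*x) + 7*exp(x) + 10)*(9*exp(2*x) + 28*exp(x) + 10) + 2*(3*exp(2*x) + 14*exp(x) + 10)^2)*exp(-x)/(exp(2*x) + 7*exp(x) + 10)^3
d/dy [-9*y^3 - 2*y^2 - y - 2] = -27*y^2 - 4*y - 1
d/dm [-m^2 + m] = 1 - 2*m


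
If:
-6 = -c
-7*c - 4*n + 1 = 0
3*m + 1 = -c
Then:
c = 6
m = -7/3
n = -41/4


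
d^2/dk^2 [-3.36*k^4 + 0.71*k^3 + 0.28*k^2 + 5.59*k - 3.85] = -40.32*k^2 + 4.26*k + 0.56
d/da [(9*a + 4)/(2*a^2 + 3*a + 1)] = (18*a^2 + 27*a - (4*a + 3)*(9*a + 4) + 9)/(2*a^2 + 3*a + 1)^2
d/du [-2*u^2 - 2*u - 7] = -4*u - 2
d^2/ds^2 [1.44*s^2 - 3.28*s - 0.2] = 2.88000000000000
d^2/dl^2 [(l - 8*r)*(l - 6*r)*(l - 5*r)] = 6*l - 38*r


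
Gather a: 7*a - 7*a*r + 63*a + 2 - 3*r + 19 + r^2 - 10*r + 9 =a*(70 - 7*r) + r^2 - 13*r + 30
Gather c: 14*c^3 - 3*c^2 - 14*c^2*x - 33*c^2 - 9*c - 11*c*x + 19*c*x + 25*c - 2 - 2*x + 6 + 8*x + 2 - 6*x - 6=14*c^3 + c^2*(-14*x - 36) + c*(8*x + 16)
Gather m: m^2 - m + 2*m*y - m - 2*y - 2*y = m^2 + m*(2*y - 2) - 4*y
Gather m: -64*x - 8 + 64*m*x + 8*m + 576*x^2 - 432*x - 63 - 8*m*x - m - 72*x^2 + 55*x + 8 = m*(56*x + 7) + 504*x^2 - 441*x - 63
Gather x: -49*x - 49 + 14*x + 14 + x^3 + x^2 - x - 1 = x^3 + x^2 - 36*x - 36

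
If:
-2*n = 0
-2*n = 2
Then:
No Solution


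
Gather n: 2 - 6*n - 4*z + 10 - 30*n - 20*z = -36*n - 24*z + 12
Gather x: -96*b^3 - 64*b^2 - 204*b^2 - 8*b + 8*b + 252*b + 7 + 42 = -96*b^3 - 268*b^2 + 252*b + 49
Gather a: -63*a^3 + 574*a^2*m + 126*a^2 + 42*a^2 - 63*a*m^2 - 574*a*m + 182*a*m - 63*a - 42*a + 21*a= -63*a^3 + a^2*(574*m + 168) + a*(-63*m^2 - 392*m - 84)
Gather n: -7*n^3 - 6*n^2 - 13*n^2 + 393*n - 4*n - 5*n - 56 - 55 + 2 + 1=-7*n^3 - 19*n^2 + 384*n - 108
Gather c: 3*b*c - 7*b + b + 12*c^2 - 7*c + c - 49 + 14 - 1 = -6*b + 12*c^2 + c*(3*b - 6) - 36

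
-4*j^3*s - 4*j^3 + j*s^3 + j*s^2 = (-2*j + s)*(2*j + s)*(j*s + j)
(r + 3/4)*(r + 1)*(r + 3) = r^3 + 19*r^2/4 + 6*r + 9/4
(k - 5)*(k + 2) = k^2 - 3*k - 10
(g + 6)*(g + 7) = g^2 + 13*g + 42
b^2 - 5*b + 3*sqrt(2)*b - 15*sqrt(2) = (b - 5)*(b + 3*sqrt(2))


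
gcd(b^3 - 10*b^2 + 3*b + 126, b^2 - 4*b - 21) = b^2 - 4*b - 21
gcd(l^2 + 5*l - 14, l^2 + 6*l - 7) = l + 7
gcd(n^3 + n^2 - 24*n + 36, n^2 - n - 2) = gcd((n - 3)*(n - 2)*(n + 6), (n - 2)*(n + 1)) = n - 2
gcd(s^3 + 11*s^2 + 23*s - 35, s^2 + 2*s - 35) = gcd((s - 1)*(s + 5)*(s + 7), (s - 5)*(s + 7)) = s + 7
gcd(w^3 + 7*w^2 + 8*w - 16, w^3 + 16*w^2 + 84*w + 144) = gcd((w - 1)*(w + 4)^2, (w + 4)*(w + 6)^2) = w + 4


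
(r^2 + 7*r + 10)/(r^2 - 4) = (r + 5)/(r - 2)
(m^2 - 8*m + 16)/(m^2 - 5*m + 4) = (m - 4)/(m - 1)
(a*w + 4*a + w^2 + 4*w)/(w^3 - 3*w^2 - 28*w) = (a + w)/(w*(w - 7))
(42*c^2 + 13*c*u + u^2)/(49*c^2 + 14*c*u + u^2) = (6*c + u)/(7*c + u)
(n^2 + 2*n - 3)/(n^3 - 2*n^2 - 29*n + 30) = (n + 3)/(n^2 - n - 30)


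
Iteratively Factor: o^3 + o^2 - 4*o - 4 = (o + 1)*(o^2 - 4) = (o + 1)*(o + 2)*(o - 2)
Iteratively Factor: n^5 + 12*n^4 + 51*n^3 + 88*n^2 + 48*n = (n + 4)*(n^4 + 8*n^3 + 19*n^2 + 12*n) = (n + 4)^2*(n^3 + 4*n^2 + 3*n) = (n + 1)*(n + 4)^2*(n^2 + 3*n) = n*(n + 1)*(n + 4)^2*(n + 3)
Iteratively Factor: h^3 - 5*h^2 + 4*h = (h - 1)*(h^2 - 4*h) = h*(h - 1)*(h - 4)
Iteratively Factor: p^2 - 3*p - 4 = (p - 4)*(p + 1)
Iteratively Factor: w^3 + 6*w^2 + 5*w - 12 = (w - 1)*(w^2 + 7*w + 12) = (w - 1)*(w + 3)*(w + 4)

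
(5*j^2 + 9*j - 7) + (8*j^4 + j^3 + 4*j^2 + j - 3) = 8*j^4 + j^3 + 9*j^2 + 10*j - 10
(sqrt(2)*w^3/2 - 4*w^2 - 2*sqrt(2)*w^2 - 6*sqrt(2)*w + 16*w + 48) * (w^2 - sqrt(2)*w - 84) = sqrt(2)*w^5/2 - 5*w^4 - 2*sqrt(2)*w^4 - 44*sqrt(2)*w^3 + 20*w^3 + 152*sqrt(2)*w^2 + 396*w^2 - 1344*w + 456*sqrt(2)*w - 4032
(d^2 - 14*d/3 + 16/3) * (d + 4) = d^3 - 2*d^2/3 - 40*d/3 + 64/3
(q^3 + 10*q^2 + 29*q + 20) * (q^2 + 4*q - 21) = q^5 + 14*q^4 + 48*q^3 - 74*q^2 - 529*q - 420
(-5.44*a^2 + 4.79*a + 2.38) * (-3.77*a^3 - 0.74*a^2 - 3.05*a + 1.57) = 20.5088*a^5 - 14.0327*a^4 + 4.0748*a^3 - 24.9115*a^2 + 0.261300000000001*a + 3.7366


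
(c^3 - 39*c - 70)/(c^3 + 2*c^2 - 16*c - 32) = (c^2 - 2*c - 35)/(c^2 - 16)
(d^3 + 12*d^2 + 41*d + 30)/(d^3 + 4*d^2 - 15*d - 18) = (d + 5)/(d - 3)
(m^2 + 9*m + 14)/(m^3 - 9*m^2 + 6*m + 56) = (m + 7)/(m^2 - 11*m + 28)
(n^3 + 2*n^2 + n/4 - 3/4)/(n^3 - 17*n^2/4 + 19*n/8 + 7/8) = 2*(4*n^3 + 8*n^2 + n - 3)/(8*n^3 - 34*n^2 + 19*n + 7)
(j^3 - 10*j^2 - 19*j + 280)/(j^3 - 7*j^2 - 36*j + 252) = (j^2 - 3*j - 40)/(j^2 - 36)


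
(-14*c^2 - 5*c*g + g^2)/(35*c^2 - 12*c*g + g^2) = (-2*c - g)/(5*c - g)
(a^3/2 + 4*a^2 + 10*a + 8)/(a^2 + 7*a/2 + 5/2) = (a^3 + 8*a^2 + 20*a + 16)/(2*a^2 + 7*a + 5)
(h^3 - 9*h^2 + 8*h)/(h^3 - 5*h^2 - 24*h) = (h - 1)/(h + 3)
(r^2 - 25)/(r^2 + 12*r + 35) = (r - 5)/(r + 7)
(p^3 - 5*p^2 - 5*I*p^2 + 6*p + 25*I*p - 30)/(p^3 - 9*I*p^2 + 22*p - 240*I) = (p^2 + p*(-5 + I) - 5*I)/(p^2 - 3*I*p + 40)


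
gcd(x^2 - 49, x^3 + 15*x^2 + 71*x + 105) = x + 7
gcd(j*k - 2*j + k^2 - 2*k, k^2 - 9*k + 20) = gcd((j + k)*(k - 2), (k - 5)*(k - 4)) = 1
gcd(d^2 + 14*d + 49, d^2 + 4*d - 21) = d + 7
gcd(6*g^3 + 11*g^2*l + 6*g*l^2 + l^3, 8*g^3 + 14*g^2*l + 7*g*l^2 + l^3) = 2*g^2 + 3*g*l + l^2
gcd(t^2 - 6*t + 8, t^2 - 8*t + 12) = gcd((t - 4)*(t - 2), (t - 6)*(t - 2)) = t - 2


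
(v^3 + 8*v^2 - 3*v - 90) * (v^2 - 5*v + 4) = v^5 + 3*v^4 - 39*v^3 - 43*v^2 + 438*v - 360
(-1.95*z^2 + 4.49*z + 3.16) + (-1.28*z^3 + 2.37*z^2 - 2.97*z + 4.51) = -1.28*z^3 + 0.42*z^2 + 1.52*z + 7.67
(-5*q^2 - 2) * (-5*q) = 25*q^3 + 10*q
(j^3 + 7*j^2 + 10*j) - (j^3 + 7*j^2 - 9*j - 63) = 19*j + 63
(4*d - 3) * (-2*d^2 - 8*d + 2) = -8*d^3 - 26*d^2 + 32*d - 6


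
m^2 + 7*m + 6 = (m + 1)*(m + 6)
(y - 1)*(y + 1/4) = y^2 - 3*y/4 - 1/4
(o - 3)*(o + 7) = o^2 + 4*o - 21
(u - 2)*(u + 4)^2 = u^3 + 6*u^2 - 32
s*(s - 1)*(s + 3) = s^3 + 2*s^2 - 3*s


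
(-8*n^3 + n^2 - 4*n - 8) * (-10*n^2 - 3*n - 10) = 80*n^5 + 14*n^4 + 117*n^3 + 82*n^2 + 64*n + 80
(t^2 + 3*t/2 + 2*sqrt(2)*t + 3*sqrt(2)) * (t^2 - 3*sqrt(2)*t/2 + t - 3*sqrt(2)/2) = t^4 + sqrt(2)*t^3/2 + 5*t^3/2 - 9*t^2/2 + 5*sqrt(2)*t^2/4 - 15*t + 3*sqrt(2)*t/4 - 9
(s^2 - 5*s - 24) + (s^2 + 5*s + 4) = 2*s^2 - 20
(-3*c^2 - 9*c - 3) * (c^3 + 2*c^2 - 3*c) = -3*c^5 - 15*c^4 - 12*c^3 + 21*c^2 + 9*c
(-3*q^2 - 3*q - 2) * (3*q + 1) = -9*q^3 - 12*q^2 - 9*q - 2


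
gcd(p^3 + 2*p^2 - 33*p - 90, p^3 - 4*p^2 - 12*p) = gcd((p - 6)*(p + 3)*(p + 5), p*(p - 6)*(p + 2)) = p - 6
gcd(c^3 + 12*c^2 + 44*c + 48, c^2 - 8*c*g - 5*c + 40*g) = 1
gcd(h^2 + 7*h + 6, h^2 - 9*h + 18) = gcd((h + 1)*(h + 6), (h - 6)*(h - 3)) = 1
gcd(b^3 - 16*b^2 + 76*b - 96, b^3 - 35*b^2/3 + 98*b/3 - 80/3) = b^2 - 10*b + 16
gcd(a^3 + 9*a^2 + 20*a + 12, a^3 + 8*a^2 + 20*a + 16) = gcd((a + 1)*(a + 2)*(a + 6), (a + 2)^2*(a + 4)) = a + 2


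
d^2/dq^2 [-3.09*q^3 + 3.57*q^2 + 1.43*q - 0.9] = 7.14 - 18.54*q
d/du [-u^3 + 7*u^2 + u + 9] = -3*u^2 + 14*u + 1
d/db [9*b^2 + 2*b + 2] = 18*b + 2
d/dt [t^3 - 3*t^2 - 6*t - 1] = 3*t^2 - 6*t - 6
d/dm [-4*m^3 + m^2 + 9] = 2*m*(1 - 6*m)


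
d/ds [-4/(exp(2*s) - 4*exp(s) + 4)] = 8*(exp(s) - 2)*exp(s)/(exp(2*s) - 4*exp(s) + 4)^2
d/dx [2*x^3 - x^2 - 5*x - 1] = 6*x^2 - 2*x - 5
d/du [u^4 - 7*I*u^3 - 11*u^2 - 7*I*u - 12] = 4*u^3 - 21*I*u^2 - 22*u - 7*I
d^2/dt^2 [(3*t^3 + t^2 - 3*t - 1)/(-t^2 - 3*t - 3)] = 6*(-4*t^3 - 23*t^2 - 33*t - 10)/(t^6 + 9*t^5 + 36*t^4 + 81*t^3 + 108*t^2 + 81*t + 27)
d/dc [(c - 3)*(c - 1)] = 2*c - 4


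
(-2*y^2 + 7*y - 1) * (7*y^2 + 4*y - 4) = -14*y^4 + 41*y^3 + 29*y^2 - 32*y + 4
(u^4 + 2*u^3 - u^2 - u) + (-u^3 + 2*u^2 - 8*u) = u^4 + u^3 + u^2 - 9*u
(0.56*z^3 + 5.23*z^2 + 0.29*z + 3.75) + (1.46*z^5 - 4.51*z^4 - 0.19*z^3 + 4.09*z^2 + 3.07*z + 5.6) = 1.46*z^5 - 4.51*z^4 + 0.37*z^3 + 9.32*z^2 + 3.36*z + 9.35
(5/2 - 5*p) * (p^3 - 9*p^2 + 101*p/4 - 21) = -5*p^4 + 95*p^3/2 - 595*p^2/4 + 1345*p/8 - 105/2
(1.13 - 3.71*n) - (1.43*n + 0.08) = 1.05 - 5.14*n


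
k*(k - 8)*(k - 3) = k^3 - 11*k^2 + 24*k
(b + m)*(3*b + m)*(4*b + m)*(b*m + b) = 12*b^4*m + 12*b^4 + 19*b^3*m^2 + 19*b^3*m + 8*b^2*m^3 + 8*b^2*m^2 + b*m^4 + b*m^3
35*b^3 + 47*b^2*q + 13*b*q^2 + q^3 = (b + q)*(5*b + q)*(7*b + q)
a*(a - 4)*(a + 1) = a^3 - 3*a^2 - 4*a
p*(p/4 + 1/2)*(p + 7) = p^3/4 + 9*p^2/4 + 7*p/2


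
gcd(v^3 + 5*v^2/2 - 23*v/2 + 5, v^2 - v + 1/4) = v - 1/2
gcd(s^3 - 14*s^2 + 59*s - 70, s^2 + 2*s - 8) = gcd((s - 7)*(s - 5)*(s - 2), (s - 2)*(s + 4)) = s - 2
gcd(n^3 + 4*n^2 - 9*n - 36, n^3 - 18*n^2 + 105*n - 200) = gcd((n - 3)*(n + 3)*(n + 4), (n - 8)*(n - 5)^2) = 1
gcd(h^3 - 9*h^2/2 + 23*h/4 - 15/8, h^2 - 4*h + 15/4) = h^2 - 4*h + 15/4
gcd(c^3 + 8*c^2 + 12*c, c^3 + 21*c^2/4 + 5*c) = c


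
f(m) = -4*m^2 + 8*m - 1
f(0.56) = 2.23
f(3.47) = -21.40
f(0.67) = 2.56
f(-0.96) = -12.37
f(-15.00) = -1021.00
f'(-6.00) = 56.00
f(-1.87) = -29.95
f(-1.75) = -27.25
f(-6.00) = -193.00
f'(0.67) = 2.64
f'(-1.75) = 22.00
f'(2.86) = -14.88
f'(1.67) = -5.36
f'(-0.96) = 15.68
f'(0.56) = 3.52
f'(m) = 8 - 8*m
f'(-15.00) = 128.00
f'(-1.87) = 22.96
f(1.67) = 1.20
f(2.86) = -10.84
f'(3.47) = -19.76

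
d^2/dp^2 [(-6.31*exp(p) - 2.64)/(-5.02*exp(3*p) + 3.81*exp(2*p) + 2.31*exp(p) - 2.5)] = (636.058096*exp(6*p) + 236.702538*exp(5*p) - 171.140169*exp(4*p) - 992.949361*exp(3*p) + 132.133212*exp(2*p) + 151.111554*exp(p) + 54.6835)*exp(p)/(126.506008*exp(9*p) - 288.040572*exp(8*p) + 43.973694*exp(7*p) + 398.785791*exp(6*p) - 307.127907*exp(5*p) - 126.063873*exp(4*p) + 213.815109*exp(3*p) - 31.41675*exp(2*p) - 43.3125*exp(p) + 15.625)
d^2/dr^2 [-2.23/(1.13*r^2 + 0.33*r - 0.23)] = (5.694974*r^2 + 1.663134*r - 2.23*(2.26*r + 0.33)*(4.52*r + 0.66) - 1.159154)/(1.13*r^2 + 0.33*r - 0.23)^3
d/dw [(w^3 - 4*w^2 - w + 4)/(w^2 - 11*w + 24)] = (w^4 - 22*w^3 + 117*w^2 - 200*w + 20)/(w^4 - 22*w^3 + 169*w^2 - 528*w + 576)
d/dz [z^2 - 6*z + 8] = 2*z - 6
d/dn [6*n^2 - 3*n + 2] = 12*n - 3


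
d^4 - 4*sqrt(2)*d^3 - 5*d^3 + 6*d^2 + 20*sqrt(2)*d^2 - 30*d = d*(d - 5)*(d - 3*sqrt(2))*(d - sqrt(2))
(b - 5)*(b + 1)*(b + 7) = b^3 + 3*b^2 - 33*b - 35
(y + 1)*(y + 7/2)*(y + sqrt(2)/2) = y^3 + sqrt(2)*y^2/2 + 9*y^2/2 + 9*sqrt(2)*y/4 + 7*y/2 + 7*sqrt(2)/4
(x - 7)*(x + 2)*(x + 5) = x^3 - 39*x - 70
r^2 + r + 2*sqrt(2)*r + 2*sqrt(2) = (r + 1)*(r + 2*sqrt(2))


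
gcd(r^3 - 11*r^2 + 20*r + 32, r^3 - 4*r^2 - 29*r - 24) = r^2 - 7*r - 8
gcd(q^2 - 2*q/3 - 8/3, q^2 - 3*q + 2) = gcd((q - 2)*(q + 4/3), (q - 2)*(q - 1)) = q - 2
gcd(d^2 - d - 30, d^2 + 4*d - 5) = d + 5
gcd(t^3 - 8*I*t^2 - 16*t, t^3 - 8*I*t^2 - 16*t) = t^3 - 8*I*t^2 - 16*t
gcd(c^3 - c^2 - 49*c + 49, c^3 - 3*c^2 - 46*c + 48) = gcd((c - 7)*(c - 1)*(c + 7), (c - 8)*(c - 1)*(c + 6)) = c - 1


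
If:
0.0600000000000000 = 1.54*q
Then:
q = 0.04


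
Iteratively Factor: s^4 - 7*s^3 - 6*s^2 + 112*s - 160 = (s - 4)*(s^3 - 3*s^2 - 18*s + 40) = (s - 5)*(s - 4)*(s^2 + 2*s - 8) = (s - 5)*(s - 4)*(s - 2)*(s + 4)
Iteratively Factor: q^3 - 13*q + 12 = (q - 1)*(q^2 + q - 12) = (q - 3)*(q - 1)*(q + 4)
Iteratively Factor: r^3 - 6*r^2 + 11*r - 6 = (r - 1)*(r^2 - 5*r + 6) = (r - 3)*(r - 1)*(r - 2)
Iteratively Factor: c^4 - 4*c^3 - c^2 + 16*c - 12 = (c - 1)*(c^3 - 3*c^2 - 4*c + 12) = (c - 2)*(c - 1)*(c^2 - c - 6) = (c - 3)*(c - 2)*(c - 1)*(c + 2)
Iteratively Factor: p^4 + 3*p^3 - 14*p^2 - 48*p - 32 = (p - 4)*(p^3 + 7*p^2 + 14*p + 8) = (p - 4)*(p + 4)*(p^2 + 3*p + 2) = (p - 4)*(p + 1)*(p + 4)*(p + 2)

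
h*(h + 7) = h^2 + 7*h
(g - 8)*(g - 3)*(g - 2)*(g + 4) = g^4 - 9*g^3 - 6*g^2 + 136*g - 192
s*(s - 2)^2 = s^3 - 4*s^2 + 4*s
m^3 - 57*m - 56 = (m - 8)*(m + 1)*(m + 7)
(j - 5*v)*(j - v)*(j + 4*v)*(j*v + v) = j^4*v - 2*j^3*v^2 + j^3*v - 19*j^2*v^3 - 2*j^2*v^2 + 20*j*v^4 - 19*j*v^3 + 20*v^4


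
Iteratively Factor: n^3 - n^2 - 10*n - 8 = (n + 1)*(n^2 - 2*n - 8) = (n + 1)*(n + 2)*(n - 4)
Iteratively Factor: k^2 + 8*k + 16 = (k + 4)*(k + 4)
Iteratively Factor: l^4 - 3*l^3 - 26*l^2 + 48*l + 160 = (l + 4)*(l^3 - 7*l^2 + 2*l + 40) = (l - 4)*(l + 4)*(l^2 - 3*l - 10) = (l - 5)*(l - 4)*(l + 4)*(l + 2)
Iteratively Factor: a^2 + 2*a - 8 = (a + 4)*(a - 2)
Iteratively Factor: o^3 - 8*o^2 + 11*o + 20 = (o - 4)*(o^2 - 4*o - 5) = (o - 4)*(o + 1)*(o - 5)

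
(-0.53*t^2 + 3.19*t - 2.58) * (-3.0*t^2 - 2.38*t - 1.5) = 1.59*t^4 - 8.3086*t^3 + 0.942800000000001*t^2 + 1.3554*t + 3.87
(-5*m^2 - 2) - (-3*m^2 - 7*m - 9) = -2*m^2 + 7*m + 7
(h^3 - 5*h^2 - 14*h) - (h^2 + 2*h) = h^3 - 6*h^2 - 16*h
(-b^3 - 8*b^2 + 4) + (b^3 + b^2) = 4 - 7*b^2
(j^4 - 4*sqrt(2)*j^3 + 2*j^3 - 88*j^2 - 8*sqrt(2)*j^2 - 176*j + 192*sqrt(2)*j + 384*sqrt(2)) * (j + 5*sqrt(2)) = j^5 + sqrt(2)*j^4 + 2*j^4 - 128*j^3 + 2*sqrt(2)*j^3 - 248*sqrt(2)*j^2 - 256*j^2 - 496*sqrt(2)*j + 1920*j + 3840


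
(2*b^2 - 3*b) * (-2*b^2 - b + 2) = -4*b^4 + 4*b^3 + 7*b^2 - 6*b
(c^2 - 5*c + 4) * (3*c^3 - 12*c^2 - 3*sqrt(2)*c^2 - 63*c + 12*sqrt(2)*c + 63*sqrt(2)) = 3*c^5 - 27*c^4 - 3*sqrt(2)*c^4 + 9*c^3 + 27*sqrt(2)*c^3 - 9*sqrt(2)*c^2 + 267*c^2 - 267*sqrt(2)*c - 252*c + 252*sqrt(2)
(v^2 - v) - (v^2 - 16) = 16 - v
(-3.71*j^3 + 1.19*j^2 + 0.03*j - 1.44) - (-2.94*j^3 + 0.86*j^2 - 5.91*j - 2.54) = -0.77*j^3 + 0.33*j^2 + 5.94*j + 1.1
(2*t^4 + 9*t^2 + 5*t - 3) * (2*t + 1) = 4*t^5 + 2*t^4 + 18*t^3 + 19*t^2 - t - 3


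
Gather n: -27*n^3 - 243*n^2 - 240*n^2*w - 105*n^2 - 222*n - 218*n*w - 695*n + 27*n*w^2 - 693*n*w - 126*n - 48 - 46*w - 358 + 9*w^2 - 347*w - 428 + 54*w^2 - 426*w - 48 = -27*n^3 + n^2*(-240*w - 348) + n*(27*w^2 - 911*w - 1043) + 63*w^2 - 819*w - 882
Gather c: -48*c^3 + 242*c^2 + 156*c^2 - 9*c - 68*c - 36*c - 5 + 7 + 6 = -48*c^3 + 398*c^2 - 113*c + 8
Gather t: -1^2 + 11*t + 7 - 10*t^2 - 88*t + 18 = -10*t^2 - 77*t + 24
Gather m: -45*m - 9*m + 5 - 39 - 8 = -54*m - 42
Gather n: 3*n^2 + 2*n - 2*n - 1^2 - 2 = 3*n^2 - 3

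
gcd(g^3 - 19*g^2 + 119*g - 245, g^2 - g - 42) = g - 7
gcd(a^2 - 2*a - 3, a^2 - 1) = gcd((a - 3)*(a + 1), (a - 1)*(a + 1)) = a + 1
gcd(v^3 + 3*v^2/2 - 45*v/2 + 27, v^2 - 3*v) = v - 3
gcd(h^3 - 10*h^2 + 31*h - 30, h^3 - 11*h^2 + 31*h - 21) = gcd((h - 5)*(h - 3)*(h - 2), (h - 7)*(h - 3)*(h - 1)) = h - 3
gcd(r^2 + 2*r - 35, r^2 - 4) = 1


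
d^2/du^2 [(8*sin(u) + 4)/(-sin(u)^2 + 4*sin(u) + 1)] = 8*(9*sin(u)^5 + 6*sin(u)^4 + 3*sin(u)^2 - 3*sin(u)/2 + 3*sin(3*u) - sin(5*u)/2 - 9)/(sin(u)^2 - 4*sin(u) - 1)^3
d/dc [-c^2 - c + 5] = -2*c - 1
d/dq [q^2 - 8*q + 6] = 2*q - 8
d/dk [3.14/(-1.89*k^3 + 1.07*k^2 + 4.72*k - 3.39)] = (17.8038*k^2 - 6.7196*k - 14.8208)/(1.89*k^3 - 1.07*k^2 - 4.72*k + 3.39)^2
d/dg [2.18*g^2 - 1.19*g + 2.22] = 4.36*g - 1.19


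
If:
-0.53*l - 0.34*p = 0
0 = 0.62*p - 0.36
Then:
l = -0.37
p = 0.58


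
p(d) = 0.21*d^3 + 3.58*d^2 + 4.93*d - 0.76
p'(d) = 0.63*d^2 + 7.16*d + 4.93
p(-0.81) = -2.52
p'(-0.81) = -0.46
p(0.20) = 0.37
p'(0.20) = 6.39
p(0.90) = 6.73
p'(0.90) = 11.88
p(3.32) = 62.75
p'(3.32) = 35.65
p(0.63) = 3.82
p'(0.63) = 9.69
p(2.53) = 38.03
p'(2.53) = 27.08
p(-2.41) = 5.21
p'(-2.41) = -8.67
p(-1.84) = 0.98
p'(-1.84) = -6.11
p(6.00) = 203.06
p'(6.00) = 70.57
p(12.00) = 936.80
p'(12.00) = 181.57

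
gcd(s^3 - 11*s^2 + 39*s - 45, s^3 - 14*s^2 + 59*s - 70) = s - 5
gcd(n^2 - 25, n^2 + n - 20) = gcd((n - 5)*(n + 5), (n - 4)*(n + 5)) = n + 5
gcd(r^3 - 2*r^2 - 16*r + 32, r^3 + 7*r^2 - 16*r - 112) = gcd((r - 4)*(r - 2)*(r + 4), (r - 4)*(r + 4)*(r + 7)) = r^2 - 16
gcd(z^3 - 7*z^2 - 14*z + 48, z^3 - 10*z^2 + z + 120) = z^2 - 5*z - 24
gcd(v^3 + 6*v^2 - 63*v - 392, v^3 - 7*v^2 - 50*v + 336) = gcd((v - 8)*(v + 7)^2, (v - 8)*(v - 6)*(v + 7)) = v^2 - v - 56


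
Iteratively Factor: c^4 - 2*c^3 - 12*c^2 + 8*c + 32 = (c - 2)*(c^3 - 12*c - 16) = (c - 4)*(c - 2)*(c^2 + 4*c + 4) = (c - 4)*(c - 2)*(c + 2)*(c + 2)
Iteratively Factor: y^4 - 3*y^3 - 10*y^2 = (y)*(y^3 - 3*y^2 - 10*y) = y*(y - 5)*(y^2 + 2*y) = y^2*(y - 5)*(y + 2)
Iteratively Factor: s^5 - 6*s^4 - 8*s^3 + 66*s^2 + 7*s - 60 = (s + 3)*(s^4 - 9*s^3 + 19*s^2 + 9*s - 20) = (s - 1)*(s + 3)*(s^3 - 8*s^2 + 11*s + 20) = (s - 4)*(s - 1)*(s + 3)*(s^2 - 4*s - 5) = (s - 5)*(s - 4)*(s - 1)*(s + 3)*(s + 1)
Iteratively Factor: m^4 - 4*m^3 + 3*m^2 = (m)*(m^3 - 4*m^2 + 3*m) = m*(m - 1)*(m^2 - 3*m) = m*(m - 3)*(m - 1)*(m)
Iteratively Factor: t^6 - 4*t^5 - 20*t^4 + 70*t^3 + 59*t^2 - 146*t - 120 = (t + 1)*(t^5 - 5*t^4 - 15*t^3 + 85*t^2 - 26*t - 120) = (t - 5)*(t + 1)*(t^4 - 15*t^2 + 10*t + 24) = (t - 5)*(t + 1)^2*(t^3 - t^2 - 14*t + 24) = (t - 5)*(t - 3)*(t + 1)^2*(t^2 + 2*t - 8) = (t - 5)*(t - 3)*(t - 2)*(t + 1)^2*(t + 4)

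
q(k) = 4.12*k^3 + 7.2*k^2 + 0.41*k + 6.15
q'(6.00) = 531.77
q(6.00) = 1157.73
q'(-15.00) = 2565.41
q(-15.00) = -12285.00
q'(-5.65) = 313.61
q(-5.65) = -509.42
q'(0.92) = 24.12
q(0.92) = 15.83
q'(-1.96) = 19.67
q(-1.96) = 1.98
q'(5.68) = 480.97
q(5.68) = 995.76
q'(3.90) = 244.57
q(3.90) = 361.66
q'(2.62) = 122.98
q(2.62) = 130.74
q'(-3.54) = 104.32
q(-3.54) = -87.84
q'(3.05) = 159.31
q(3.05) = 191.27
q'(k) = 12.36*k^2 + 14.4*k + 0.41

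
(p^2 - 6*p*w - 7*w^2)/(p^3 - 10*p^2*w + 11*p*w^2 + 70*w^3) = (p + w)/(p^2 - 3*p*w - 10*w^2)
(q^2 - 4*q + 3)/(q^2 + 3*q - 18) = (q - 1)/(q + 6)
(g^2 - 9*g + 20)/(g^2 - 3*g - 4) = (g - 5)/(g + 1)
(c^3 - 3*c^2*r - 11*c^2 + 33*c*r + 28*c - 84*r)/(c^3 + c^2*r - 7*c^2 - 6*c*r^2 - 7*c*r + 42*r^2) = (-c^2 + 3*c*r + 4*c - 12*r)/(-c^2 - c*r + 6*r^2)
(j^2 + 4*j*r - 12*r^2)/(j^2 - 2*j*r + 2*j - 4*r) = (j + 6*r)/(j + 2)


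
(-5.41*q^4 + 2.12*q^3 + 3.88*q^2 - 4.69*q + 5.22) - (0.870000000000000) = -5.41*q^4 + 2.12*q^3 + 3.88*q^2 - 4.69*q + 4.35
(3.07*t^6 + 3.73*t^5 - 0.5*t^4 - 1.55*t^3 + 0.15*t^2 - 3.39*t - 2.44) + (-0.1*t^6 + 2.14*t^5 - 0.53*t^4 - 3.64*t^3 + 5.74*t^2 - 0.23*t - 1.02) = 2.97*t^6 + 5.87*t^5 - 1.03*t^4 - 5.19*t^3 + 5.89*t^2 - 3.62*t - 3.46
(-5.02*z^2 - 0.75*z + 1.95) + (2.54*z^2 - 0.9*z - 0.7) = -2.48*z^2 - 1.65*z + 1.25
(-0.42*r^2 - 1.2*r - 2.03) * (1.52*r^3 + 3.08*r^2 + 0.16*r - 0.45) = -0.6384*r^5 - 3.1176*r^4 - 6.8488*r^3 - 6.2554*r^2 + 0.2152*r + 0.9135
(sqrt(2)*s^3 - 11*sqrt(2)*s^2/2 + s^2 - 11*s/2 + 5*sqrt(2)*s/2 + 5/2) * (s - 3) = sqrt(2)*s^4 - 17*sqrt(2)*s^3/2 + s^3 - 17*s^2/2 + 19*sqrt(2)*s^2 - 15*sqrt(2)*s/2 + 19*s - 15/2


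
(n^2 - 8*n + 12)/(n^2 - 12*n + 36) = (n - 2)/(n - 6)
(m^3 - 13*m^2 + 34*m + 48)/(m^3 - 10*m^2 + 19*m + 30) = (m - 8)/(m - 5)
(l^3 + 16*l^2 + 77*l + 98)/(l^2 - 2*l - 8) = (l^2 + 14*l + 49)/(l - 4)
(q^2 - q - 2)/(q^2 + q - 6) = (q + 1)/(q + 3)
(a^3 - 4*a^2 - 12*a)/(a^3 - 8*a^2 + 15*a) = (a^2 - 4*a - 12)/(a^2 - 8*a + 15)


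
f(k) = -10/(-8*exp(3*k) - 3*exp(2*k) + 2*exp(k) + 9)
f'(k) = -10*(24*exp(3*k) + 6*exp(2*k) - 2*exp(k))/(-8*exp(3*k) - 3*exp(2*k) + 2*exp(k) + 9)^2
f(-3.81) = -1.11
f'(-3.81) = 0.01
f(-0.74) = -1.19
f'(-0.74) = -0.43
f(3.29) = 0.00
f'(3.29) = -0.00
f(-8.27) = -1.11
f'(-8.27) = 0.00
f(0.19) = 1.41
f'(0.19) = -9.64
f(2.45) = 0.00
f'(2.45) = -0.00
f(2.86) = 0.00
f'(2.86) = -0.00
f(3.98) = 0.00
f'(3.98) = -0.00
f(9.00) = 0.00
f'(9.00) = 0.00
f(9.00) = 0.00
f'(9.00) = 0.00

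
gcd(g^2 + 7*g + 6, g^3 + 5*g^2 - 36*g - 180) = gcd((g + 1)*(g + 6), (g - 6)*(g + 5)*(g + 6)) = g + 6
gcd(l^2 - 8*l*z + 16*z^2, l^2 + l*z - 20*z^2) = -l + 4*z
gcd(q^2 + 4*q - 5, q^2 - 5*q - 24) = 1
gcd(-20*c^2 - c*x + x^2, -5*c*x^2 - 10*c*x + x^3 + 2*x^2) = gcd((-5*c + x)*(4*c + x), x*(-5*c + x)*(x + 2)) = -5*c + x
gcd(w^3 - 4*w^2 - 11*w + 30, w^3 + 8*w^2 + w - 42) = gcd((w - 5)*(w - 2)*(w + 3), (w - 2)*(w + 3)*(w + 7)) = w^2 + w - 6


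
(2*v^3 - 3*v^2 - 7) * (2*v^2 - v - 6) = 4*v^5 - 8*v^4 - 9*v^3 + 4*v^2 + 7*v + 42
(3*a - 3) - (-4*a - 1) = 7*a - 2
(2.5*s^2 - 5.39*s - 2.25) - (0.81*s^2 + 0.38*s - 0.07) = 1.69*s^2 - 5.77*s - 2.18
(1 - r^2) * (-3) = 3*r^2 - 3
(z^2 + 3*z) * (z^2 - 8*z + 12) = z^4 - 5*z^3 - 12*z^2 + 36*z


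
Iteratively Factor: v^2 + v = (v)*(v + 1)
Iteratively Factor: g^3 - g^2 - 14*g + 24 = (g - 2)*(g^2 + g - 12) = (g - 3)*(g - 2)*(g + 4)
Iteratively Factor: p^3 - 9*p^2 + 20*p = (p - 4)*(p^2 - 5*p) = p*(p - 4)*(p - 5)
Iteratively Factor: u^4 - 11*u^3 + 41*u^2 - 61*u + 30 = (u - 2)*(u^3 - 9*u^2 + 23*u - 15) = (u - 3)*(u - 2)*(u^2 - 6*u + 5) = (u - 3)*(u - 2)*(u - 1)*(u - 5)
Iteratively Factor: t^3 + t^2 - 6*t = (t)*(t^2 + t - 6) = t*(t + 3)*(t - 2)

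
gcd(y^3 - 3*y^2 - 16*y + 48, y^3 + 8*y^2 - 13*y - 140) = y - 4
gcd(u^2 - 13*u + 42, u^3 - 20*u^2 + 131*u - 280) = u - 7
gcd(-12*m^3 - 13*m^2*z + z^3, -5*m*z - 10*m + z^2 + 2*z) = 1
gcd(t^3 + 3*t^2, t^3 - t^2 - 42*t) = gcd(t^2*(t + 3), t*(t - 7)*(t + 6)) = t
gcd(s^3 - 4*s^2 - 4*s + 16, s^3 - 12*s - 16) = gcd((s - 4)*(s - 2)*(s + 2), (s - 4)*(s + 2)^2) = s^2 - 2*s - 8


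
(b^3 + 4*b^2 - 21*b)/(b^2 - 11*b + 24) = b*(b + 7)/(b - 8)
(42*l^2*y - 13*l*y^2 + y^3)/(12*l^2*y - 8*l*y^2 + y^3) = (-7*l + y)/(-2*l + y)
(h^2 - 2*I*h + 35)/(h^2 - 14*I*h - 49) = (h + 5*I)/(h - 7*I)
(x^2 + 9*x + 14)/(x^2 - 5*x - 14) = (x + 7)/(x - 7)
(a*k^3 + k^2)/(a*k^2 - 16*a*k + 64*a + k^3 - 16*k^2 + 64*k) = k^2*(a*k + 1)/(a*k^2 - 16*a*k + 64*a + k^3 - 16*k^2 + 64*k)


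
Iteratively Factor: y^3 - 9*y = (y)*(y^2 - 9) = y*(y - 3)*(y + 3)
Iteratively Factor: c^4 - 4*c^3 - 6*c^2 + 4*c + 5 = (c + 1)*(c^3 - 5*c^2 - c + 5) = (c + 1)^2*(c^2 - 6*c + 5) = (c - 1)*(c + 1)^2*(c - 5)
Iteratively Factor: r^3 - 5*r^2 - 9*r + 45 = (r + 3)*(r^2 - 8*r + 15) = (r - 5)*(r + 3)*(r - 3)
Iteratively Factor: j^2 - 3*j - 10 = (j + 2)*(j - 5)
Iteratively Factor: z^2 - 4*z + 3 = (z - 1)*(z - 3)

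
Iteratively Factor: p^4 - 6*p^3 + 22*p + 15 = (p + 1)*(p^3 - 7*p^2 + 7*p + 15) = (p - 5)*(p + 1)*(p^2 - 2*p - 3) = (p - 5)*(p + 1)^2*(p - 3)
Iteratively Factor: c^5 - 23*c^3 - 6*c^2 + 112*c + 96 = (c + 4)*(c^4 - 4*c^3 - 7*c^2 + 22*c + 24) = (c + 1)*(c + 4)*(c^3 - 5*c^2 - 2*c + 24) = (c - 3)*(c + 1)*(c + 4)*(c^2 - 2*c - 8) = (c - 3)*(c + 1)*(c + 2)*(c + 4)*(c - 4)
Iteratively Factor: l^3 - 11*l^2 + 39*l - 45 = (l - 3)*(l^2 - 8*l + 15) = (l - 5)*(l - 3)*(l - 3)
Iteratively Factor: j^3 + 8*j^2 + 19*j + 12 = (j + 3)*(j^2 + 5*j + 4) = (j + 3)*(j + 4)*(j + 1)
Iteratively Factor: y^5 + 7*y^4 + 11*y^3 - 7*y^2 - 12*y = (y)*(y^4 + 7*y^3 + 11*y^2 - 7*y - 12) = y*(y + 1)*(y^3 + 6*y^2 + 5*y - 12) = y*(y + 1)*(y + 3)*(y^2 + 3*y - 4) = y*(y + 1)*(y + 3)*(y + 4)*(y - 1)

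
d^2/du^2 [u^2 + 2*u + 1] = 2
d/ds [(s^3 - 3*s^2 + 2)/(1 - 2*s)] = (-4*s^3 + 9*s^2 - 6*s + 4)/(4*s^2 - 4*s + 1)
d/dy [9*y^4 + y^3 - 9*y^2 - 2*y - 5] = 36*y^3 + 3*y^2 - 18*y - 2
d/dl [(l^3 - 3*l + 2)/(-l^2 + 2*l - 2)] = (-l^4 + 4*l^3 - 9*l^2 + 4*l + 2)/(l^4 - 4*l^3 + 8*l^2 - 8*l + 4)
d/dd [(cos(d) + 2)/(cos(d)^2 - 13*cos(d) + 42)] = (cos(d)^2 + 4*cos(d) - 68)*sin(d)/(cos(d)^2 - 13*cos(d) + 42)^2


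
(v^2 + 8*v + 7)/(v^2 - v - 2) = (v + 7)/(v - 2)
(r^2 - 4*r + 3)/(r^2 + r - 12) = (r - 1)/(r + 4)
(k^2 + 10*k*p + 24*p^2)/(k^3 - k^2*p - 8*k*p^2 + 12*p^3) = (k^2 + 10*k*p + 24*p^2)/(k^3 - k^2*p - 8*k*p^2 + 12*p^3)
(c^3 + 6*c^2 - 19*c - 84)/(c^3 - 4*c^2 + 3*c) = (c^3 + 6*c^2 - 19*c - 84)/(c*(c^2 - 4*c + 3))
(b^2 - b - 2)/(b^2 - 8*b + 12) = (b + 1)/(b - 6)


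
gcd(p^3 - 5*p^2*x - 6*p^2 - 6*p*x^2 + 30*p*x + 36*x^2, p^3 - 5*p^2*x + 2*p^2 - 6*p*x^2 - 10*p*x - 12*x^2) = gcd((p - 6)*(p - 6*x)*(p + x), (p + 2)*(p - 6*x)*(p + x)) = -p^2 + 5*p*x + 6*x^2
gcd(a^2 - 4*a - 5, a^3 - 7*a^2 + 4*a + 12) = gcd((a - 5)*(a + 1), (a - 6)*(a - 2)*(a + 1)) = a + 1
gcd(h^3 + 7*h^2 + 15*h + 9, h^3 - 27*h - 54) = h^2 + 6*h + 9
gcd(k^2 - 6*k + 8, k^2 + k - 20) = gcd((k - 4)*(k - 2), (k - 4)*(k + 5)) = k - 4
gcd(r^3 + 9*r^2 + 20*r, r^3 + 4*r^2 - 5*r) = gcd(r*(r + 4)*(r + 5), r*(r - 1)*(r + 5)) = r^2 + 5*r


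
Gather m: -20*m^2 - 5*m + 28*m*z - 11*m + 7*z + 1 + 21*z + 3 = -20*m^2 + m*(28*z - 16) + 28*z + 4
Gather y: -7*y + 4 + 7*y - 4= 0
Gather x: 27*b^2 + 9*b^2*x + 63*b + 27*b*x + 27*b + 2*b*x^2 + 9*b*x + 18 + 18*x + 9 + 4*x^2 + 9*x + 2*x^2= 27*b^2 + 90*b + x^2*(2*b + 6) + x*(9*b^2 + 36*b + 27) + 27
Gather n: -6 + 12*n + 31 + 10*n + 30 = 22*n + 55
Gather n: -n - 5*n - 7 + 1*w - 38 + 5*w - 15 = -6*n + 6*w - 60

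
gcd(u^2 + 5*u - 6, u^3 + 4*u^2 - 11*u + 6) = u^2 + 5*u - 6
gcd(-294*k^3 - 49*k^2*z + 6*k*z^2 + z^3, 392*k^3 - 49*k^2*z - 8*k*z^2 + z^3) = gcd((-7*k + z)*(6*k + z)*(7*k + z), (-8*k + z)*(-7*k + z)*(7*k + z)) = -49*k^2 + z^2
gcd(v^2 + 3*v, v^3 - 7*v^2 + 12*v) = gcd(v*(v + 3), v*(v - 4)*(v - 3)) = v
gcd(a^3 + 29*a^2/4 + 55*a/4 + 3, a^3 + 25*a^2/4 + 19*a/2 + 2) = a^2 + 17*a/4 + 1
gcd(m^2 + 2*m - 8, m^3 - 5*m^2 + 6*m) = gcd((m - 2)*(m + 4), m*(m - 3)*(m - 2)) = m - 2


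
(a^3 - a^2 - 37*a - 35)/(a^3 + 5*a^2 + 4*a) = (a^2 - 2*a - 35)/(a*(a + 4))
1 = 1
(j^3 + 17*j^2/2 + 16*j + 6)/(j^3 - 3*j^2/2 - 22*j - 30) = (2*j^2 + 13*j + 6)/(2*j^2 - 7*j - 30)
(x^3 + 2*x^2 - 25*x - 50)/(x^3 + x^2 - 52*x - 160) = (x^2 - 3*x - 10)/(x^2 - 4*x - 32)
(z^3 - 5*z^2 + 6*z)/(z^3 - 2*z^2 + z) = (z^2 - 5*z + 6)/(z^2 - 2*z + 1)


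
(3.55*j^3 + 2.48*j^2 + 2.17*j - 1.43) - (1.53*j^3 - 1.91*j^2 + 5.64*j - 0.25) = 2.02*j^3 + 4.39*j^2 - 3.47*j - 1.18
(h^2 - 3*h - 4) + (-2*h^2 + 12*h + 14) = -h^2 + 9*h + 10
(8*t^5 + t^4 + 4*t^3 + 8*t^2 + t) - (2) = 8*t^5 + t^4 + 4*t^3 + 8*t^2 + t - 2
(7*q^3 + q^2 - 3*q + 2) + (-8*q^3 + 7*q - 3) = -q^3 + q^2 + 4*q - 1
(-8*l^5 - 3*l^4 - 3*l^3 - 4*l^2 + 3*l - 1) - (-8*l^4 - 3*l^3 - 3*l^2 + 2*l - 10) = -8*l^5 + 5*l^4 - l^2 + l + 9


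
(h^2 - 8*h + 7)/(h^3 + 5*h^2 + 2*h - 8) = (h - 7)/(h^2 + 6*h + 8)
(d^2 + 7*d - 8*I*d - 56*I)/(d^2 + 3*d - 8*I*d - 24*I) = (d + 7)/(d + 3)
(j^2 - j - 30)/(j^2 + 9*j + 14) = (j^2 - j - 30)/(j^2 + 9*j + 14)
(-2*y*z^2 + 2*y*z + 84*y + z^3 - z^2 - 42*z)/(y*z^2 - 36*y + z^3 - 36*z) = (-2*y*z + 14*y + z^2 - 7*z)/(y*z - 6*y + z^2 - 6*z)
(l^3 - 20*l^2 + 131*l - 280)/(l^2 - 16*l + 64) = (l^2 - 12*l + 35)/(l - 8)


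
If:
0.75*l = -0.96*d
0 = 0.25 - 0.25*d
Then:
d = 1.00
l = -1.28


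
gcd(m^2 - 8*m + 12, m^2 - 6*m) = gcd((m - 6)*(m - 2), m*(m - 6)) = m - 6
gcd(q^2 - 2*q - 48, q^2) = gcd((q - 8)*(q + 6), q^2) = 1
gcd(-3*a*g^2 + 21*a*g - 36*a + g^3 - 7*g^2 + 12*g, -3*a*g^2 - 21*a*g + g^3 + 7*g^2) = 3*a - g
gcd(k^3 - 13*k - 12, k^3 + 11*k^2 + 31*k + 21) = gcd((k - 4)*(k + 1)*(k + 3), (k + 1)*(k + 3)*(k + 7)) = k^2 + 4*k + 3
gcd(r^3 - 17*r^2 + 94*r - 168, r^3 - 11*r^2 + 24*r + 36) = r - 6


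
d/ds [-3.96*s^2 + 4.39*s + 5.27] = 4.39 - 7.92*s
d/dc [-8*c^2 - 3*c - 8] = -16*c - 3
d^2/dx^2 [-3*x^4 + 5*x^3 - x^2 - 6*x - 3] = -36*x^2 + 30*x - 2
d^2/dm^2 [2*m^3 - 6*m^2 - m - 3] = 12*m - 12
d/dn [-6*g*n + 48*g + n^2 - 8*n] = -6*g + 2*n - 8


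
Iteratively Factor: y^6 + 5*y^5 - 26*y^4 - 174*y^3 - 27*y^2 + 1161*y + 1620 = (y + 3)*(y^5 + 2*y^4 - 32*y^3 - 78*y^2 + 207*y + 540) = (y + 3)^2*(y^4 - y^3 - 29*y^2 + 9*y + 180) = (y + 3)^3*(y^3 - 4*y^2 - 17*y + 60) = (y - 3)*(y + 3)^3*(y^2 - y - 20) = (y - 5)*(y - 3)*(y + 3)^3*(y + 4)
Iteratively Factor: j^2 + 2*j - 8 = (j + 4)*(j - 2)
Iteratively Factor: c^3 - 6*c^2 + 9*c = (c)*(c^2 - 6*c + 9) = c*(c - 3)*(c - 3)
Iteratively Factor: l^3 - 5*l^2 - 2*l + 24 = (l - 4)*(l^2 - l - 6) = (l - 4)*(l + 2)*(l - 3)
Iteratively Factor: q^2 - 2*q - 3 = (q + 1)*(q - 3)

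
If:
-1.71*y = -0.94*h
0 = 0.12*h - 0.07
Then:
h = 0.58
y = 0.32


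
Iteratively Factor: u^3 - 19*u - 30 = (u + 2)*(u^2 - 2*u - 15) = (u + 2)*(u + 3)*(u - 5)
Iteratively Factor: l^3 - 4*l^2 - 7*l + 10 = (l + 2)*(l^2 - 6*l + 5) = (l - 1)*(l + 2)*(l - 5)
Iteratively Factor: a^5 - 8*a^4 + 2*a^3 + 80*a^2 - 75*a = (a - 1)*(a^4 - 7*a^3 - 5*a^2 + 75*a) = (a - 5)*(a - 1)*(a^3 - 2*a^2 - 15*a) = (a - 5)*(a - 1)*(a + 3)*(a^2 - 5*a) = a*(a - 5)*(a - 1)*(a + 3)*(a - 5)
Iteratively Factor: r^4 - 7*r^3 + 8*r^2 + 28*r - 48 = (r + 2)*(r^3 - 9*r^2 + 26*r - 24) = (r - 3)*(r + 2)*(r^2 - 6*r + 8) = (r - 3)*(r - 2)*(r + 2)*(r - 4)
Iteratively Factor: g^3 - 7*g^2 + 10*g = (g - 2)*(g^2 - 5*g) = g*(g - 2)*(g - 5)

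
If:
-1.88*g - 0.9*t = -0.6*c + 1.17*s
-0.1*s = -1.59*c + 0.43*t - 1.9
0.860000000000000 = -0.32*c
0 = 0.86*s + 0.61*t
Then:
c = -2.69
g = -0.61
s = 4.69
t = -6.61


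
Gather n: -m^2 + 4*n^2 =-m^2 + 4*n^2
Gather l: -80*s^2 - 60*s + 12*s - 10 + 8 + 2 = -80*s^2 - 48*s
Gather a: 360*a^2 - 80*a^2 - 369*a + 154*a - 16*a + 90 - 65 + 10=280*a^2 - 231*a + 35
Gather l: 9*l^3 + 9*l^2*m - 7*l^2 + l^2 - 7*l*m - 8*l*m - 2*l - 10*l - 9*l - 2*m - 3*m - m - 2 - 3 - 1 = 9*l^3 + l^2*(9*m - 6) + l*(-15*m - 21) - 6*m - 6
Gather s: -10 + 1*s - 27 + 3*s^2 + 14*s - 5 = 3*s^2 + 15*s - 42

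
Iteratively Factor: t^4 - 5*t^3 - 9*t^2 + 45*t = (t)*(t^3 - 5*t^2 - 9*t + 45) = t*(t - 3)*(t^2 - 2*t - 15) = t*(t - 3)*(t + 3)*(t - 5)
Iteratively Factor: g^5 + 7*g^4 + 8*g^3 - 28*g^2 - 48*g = (g - 2)*(g^4 + 9*g^3 + 26*g^2 + 24*g) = g*(g - 2)*(g^3 + 9*g^2 + 26*g + 24) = g*(g - 2)*(g + 4)*(g^2 + 5*g + 6) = g*(g - 2)*(g + 2)*(g + 4)*(g + 3)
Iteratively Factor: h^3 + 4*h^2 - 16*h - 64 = (h - 4)*(h^2 + 8*h + 16) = (h - 4)*(h + 4)*(h + 4)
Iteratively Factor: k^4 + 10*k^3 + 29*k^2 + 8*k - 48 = (k + 3)*(k^3 + 7*k^2 + 8*k - 16) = (k + 3)*(k + 4)*(k^2 + 3*k - 4) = (k - 1)*(k + 3)*(k + 4)*(k + 4)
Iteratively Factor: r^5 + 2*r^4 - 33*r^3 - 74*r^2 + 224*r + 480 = (r + 2)*(r^4 - 33*r^2 - 8*r + 240) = (r - 5)*(r + 2)*(r^3 + 5*r^2 - 8*r - 48) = (r - 5)*(r - 3)*(r + 2)*(r^2 + 8*r + 16) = (r - 5)*(r - 3)*(r + 2)*(r + 4)*(r + 4)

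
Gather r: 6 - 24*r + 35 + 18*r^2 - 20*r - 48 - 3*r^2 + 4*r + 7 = 15*r^2 - 40*r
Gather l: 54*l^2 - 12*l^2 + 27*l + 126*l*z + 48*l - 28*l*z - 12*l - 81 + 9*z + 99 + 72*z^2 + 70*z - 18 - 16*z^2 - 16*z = 42*l^2 + l*(98*z + 63) + 56*z^2 + 63*z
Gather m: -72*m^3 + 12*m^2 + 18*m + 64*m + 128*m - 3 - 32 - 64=-72*m^3 + 12*m^2 + 210*m - 99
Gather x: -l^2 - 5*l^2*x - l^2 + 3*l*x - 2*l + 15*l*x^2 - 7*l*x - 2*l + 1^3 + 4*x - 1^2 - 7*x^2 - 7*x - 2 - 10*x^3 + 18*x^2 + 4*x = -2*l^2 - 4*l - 10*x^3 + x^2*(15*l + 11) + x*(-5*l^2 - 4*l + 1) - 2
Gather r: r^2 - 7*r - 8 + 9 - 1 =r^2 - 7*r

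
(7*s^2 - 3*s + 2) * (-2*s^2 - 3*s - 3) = -14*s^4 - 15*s^3 - 16*s^2 + 3*s - 6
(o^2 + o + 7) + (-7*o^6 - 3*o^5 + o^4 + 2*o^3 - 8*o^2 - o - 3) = -7*o^6 - 3*o^5 + o^4 + 2*o^3 - 7*o^2 + 4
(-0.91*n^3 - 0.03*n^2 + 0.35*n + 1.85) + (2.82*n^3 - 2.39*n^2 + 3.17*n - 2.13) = 1.91*n^3 - 2.42*n^2 + 3.52*n - 0.28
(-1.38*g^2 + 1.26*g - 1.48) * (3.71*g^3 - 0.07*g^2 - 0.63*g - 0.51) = -5.1198*g^5 + 4.7712*g^4 - 4.7096*g^3 + 0.0135999999999999*g^2 + 0.2898*g + 0.7548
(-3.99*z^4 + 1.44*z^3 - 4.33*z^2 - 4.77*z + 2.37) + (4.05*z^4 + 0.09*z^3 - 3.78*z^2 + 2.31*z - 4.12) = 0.0599999999999996*z^4 + 1.53*z^3 - 8.11*z^2 - 2.46*z - 1.75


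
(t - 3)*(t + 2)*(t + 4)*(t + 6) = t^4 + 9*t^3 + 8*t^2 - 84*t - 144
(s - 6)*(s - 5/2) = s^2 - 17*s/2 + 15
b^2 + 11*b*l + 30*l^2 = (b + 5*l)*(b + 6*l)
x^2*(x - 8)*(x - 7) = x^4 - 15*x^3 + 56*x^2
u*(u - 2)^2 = u^3 - 4*u^2 + 4*u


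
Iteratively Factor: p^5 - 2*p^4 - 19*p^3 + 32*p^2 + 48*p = (p + 4)*(p^4 - 6*p^3 + 5*p^2 + 12*p) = (p - 4)*(p + 4)*(p^3 - 2*p^2 - 3*p) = (p - 4)*(p - 3)*(p + 4)*(p^2 + p) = p*(p - 4)*(p - 3)*(p + 4)*(p + 1)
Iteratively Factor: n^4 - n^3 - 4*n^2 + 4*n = (n - 2)*(n^3 + n^2 - 2*n) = n*(n - 2)*(n^2 + n - 2) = n*(n - 2)*(n + 2)*(n - 1)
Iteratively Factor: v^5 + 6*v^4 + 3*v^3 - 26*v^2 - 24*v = (v + 3)*(v^4 + 3*v^3 - 6*v^2 - 8*v) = v*(v + 3)*(v^3 + 3*v^2 - 6*v - 8) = v*(v + 3)*(v + 4)*(v^2 - v - 2) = v*(v - 2)*(v + 3)*(v + 4)*(v + 1)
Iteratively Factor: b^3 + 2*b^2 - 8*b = (b - 2)*(b^2 + 4*b) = b*(b - 2)*(b + 4)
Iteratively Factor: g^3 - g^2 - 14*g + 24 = (g + 4)*(g^2 - 5*g + 6) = (g - 2)*(g + 4)*(g - 3)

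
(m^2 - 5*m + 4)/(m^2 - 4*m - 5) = (-m^2 + 5*m - 4)/(-m^2 + 4*m + 5)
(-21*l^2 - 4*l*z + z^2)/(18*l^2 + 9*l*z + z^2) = (-7*l + z)/(6*l + z)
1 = 1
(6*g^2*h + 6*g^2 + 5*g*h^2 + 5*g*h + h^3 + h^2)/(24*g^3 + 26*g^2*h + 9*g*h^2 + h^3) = (h + 1)/(4*g + h)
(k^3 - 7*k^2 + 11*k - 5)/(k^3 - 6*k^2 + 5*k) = (k - 1)/k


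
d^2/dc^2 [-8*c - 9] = 0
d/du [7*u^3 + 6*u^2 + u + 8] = 21*u^2 + 12*u + 1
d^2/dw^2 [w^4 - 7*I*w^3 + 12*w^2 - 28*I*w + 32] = 12*w^2 - 42*I*w + 24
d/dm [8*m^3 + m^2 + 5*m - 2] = 24*m^2 + 2*m + 5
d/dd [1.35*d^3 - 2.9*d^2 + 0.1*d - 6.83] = 4.05*d^2 - 5.8*d + 0.1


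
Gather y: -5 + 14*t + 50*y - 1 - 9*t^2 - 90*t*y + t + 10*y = -9*t^2 + 15*t + y*(60 - 90*t) - 6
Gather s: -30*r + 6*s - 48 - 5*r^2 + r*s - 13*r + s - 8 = -5*r^2 - 43*r + s*(r + 7) - 56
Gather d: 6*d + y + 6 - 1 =6*d + y + 5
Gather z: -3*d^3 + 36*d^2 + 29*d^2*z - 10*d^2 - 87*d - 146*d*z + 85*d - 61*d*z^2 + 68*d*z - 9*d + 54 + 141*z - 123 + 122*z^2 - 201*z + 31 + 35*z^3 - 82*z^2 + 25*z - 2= -3*d^3 + 26*d^2 - 11*d + 35*z^3 + z^2*(40 - 61*d) + z*(29*d^2 - 78*d - 35) - 40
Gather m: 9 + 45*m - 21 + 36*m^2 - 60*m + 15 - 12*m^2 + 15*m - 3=24*m^2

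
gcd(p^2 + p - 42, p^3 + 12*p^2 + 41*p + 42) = p + 7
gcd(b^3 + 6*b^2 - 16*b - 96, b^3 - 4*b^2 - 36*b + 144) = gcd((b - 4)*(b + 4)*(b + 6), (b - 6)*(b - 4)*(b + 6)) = b^2 + 2*b - 24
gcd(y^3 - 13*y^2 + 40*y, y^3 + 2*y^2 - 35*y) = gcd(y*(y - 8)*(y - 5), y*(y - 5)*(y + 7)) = y^2 - 5*y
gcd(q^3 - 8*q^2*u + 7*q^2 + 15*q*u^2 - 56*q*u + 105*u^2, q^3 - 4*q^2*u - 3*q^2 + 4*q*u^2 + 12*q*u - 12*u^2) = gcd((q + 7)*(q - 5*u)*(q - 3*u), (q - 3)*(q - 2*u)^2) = 1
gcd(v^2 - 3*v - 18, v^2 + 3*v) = v + 3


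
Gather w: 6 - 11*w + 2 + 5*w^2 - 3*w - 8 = 5*w^2 - 14*w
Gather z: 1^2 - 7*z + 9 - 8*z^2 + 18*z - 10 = -8*z^2 + 11*z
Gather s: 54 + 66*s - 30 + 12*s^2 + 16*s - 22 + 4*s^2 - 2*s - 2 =16*s^2 + 80*s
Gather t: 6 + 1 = 7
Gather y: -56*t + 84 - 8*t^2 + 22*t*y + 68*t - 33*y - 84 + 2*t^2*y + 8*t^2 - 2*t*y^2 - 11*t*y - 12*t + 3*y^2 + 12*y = y^2*(3 - 2*t) + y*(2*t^2 + 11*t - 21)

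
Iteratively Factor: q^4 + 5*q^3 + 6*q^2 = (q + 2)*(q^3 + 3*q^2) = (q + 2)*(q + 3)*(q^2) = q*(q + 2)*(q + 3)*(q)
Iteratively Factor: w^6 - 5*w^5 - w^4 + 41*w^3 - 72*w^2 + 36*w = (w - 2)*(w^5 - 3*w^4 - 7*w^3 + 27*w^2 - 18*w) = (w - 3)*(w - 2)*(w^4 - 7*w^2 + 6*w) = (w - 3)*(w - 2)*(w + 3)*(w^3 - 3*w^2 + 2*w) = w*(w - 3)*(w - 2)*(w + 3)*(w^2 - 3*w + 2) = w*(w - 3)*(w - 2)^2*(w + 3)*(w - 1)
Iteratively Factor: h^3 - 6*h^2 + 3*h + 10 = (h + 1)*(h^2 - 7*h + 10) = (h - 2)*(h + 1)*(h - 5)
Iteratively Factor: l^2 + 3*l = (l + 3)*(l)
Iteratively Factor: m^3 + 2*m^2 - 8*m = (m + 4)*(m^2 - 2*m) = m*(m + 4)*(m - 2)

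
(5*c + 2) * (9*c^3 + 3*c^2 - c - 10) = 45*c^4 + 33*c^3 + c^2 - 52*c - 20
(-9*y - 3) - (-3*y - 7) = 4 - 6*y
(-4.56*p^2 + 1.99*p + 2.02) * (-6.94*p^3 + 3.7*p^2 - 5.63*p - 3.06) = 31.6464*p^5 - 30.6826*p^4 + 19.017*p^3 + 10.2239*p^2 - 17.462*p - 6.1812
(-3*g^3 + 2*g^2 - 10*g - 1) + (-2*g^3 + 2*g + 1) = -5*g^3 + 2*g^2 - 8*g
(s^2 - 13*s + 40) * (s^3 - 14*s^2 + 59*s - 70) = s^5 - 27*s^4 + 281*s^3 - 1397*s^2 + 3270*s - 2800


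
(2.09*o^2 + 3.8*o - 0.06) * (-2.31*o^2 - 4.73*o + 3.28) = -4.8279*o^4 - 18.6637*o^3 - 10.9802*o^2 + 12.7478*o - 0.1968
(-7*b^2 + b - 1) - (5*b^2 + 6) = -12*b^2 + b - 7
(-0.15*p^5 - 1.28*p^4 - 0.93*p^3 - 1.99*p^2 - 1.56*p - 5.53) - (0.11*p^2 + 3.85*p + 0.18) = -0.15*p^5 - 1.28*p^4 - 0.93*p^3 - 2.1*p^2 - 5.41*p - 5.71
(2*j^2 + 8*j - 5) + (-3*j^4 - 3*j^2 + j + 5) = -3*j^4 - j^2 + 9*j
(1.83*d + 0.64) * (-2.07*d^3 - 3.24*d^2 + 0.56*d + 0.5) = -3.7881*d^4 - 7.254*d^3 - 1.0488*d^2 + 1.2734*d + 0.32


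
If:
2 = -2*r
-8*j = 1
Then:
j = -1/8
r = -1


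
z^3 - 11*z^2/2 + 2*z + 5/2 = (z - 5)*(z - 1)*(z + 1/2)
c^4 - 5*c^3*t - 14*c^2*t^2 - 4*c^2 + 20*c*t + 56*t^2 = (c - 2)*(c + 2)*(c - 7*t)*(c + 2*t)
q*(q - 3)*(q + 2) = q^3 - q^2 - 6*q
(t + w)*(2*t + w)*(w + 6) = 2*t^2*w + 12*t^2 + 3*t*w^2 + 18*t*w + w^3 + 6*w^2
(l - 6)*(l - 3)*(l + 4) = l^3 - 5*l^2 - 18*l + 72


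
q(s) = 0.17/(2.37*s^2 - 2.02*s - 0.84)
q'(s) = 0.17*(2.02 - 4.74*s)/(2.37*s^2 - 2.02*s - 0.84)^2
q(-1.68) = 0.02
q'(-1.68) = 0.02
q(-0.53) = 0.19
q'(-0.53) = 0.96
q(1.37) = 0.20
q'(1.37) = -1.08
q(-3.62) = 0.00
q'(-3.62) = 0.00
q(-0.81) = 0.07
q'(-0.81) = 0.18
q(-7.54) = 0.00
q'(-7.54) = 0.00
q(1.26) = 0.45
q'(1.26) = -4.72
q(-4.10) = 0.00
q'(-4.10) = 0.00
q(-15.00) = 0.00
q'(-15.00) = 0.00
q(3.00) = 0.01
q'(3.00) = -0.01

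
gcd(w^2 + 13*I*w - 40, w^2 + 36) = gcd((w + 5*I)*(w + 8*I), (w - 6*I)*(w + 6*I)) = 1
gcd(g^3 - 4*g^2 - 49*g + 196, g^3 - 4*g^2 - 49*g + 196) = g^3 - 4*g^2 - 49*g + 196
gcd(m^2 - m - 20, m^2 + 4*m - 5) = 1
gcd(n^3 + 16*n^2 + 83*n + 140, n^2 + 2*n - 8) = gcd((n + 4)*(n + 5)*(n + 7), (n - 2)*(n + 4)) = n + 4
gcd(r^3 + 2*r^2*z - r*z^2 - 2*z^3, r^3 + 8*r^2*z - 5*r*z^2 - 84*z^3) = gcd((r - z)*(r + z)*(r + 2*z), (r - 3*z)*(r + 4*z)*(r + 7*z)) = 1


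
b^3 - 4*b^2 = b^2*(b - 4)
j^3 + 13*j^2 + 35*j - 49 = (j - 1)*(j + 7)^2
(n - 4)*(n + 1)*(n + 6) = n^3 + 3*n^2 - 22*n - 24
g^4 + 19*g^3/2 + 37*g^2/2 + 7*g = g*(g + 1/2)*(g + 2)*(g + 7)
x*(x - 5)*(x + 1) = x^3 - 4*x^2 - 5*x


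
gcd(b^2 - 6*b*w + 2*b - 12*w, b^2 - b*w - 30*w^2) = -b + 6*w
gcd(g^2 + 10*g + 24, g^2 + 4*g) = g + 4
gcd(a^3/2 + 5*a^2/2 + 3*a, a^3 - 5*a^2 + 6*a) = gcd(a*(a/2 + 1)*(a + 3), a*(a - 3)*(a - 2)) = a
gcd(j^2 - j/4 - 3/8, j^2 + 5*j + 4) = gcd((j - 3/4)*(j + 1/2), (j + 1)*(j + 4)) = 1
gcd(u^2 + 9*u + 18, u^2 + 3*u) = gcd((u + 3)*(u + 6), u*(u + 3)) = u + 3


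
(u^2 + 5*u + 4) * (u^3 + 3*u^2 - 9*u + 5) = u^5 + 8*u^4 + 10*u^3 - 28*u^2 - 11*u + 20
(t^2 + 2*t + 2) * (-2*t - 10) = -2*t^3 - 14*t^2 - 24*t - 20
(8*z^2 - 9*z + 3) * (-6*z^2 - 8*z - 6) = -48*z^4 - 10*z^3 + 6*z^2 + 30*z - 18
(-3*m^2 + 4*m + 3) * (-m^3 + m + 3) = 3*m^5 - 4*m^4 - 6*m^3 - 5*m^2 + 15*m + 9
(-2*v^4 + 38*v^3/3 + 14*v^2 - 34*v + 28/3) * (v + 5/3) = -2*v^5 + 28*v^4/3 + 316*v^3/9 - 32*v^2/3 - 142*v/3 + 140/9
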